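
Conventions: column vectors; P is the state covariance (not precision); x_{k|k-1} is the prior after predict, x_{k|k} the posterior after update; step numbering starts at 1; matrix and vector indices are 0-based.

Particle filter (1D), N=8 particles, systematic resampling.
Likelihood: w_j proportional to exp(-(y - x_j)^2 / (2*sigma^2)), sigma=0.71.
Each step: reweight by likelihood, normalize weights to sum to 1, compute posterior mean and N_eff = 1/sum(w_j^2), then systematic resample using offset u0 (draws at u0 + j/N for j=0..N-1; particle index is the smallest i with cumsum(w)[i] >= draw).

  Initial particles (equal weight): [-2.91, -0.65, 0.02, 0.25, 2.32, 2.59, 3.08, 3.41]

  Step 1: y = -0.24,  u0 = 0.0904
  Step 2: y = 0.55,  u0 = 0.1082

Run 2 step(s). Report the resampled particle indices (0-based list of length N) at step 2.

resampled_idx = [2, 3, 3, 4, 5, 6, 7, 7]

step 1: w=[0.0003, 0.3290, 0.3635, 0.3064, 0.0006, 0.0001, 0.0000, 0.0000]  mean=-0.1292  Neff=2.9915  idx=[1, 1, 2, 2, 2, 3, 3, 3]
step 2: w=[0.0436, 0.0436, 0.1378, 0.1378, 0.1378, 0.1665, 0.1665, 0.1665]  mean=0.0764  Neff=6.9497  idx=[2, 3, 3, 4, 5, 6, 7, 7]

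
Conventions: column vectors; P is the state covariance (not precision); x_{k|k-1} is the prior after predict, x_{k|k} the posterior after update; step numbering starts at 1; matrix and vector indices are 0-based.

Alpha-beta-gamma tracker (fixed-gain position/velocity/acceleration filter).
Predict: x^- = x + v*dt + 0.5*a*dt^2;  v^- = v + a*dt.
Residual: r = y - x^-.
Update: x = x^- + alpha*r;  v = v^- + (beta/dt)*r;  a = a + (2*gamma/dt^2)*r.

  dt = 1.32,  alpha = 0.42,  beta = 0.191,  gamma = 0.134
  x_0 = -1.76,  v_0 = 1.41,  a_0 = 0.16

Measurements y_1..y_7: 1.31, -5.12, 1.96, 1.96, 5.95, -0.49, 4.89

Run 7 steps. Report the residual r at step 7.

step 1: x_pred=0.2406  r=1.0694  x^+=0.6897  v^+=1.7759  a^+=0.3245
step 2: x_pred=3.3167  r=-8.4367  x^+=-0.2267  v^+=0.9835  a^+=-0.9732
step 3: x_pred=0.2237  r=1.7363  x^+=0.9529  v^+=-0.0498  a^+=-0.7061
step 4: x_pred=0.2720  r=1.6880  x^+=0.9810  v^+=-0.7376  a^+=-0.4465
step 5: x_pred=-0.3817  r=6.3317  x^+=2.2776  v^+=-0.4108  a^+=0.5274
step 6: x_pred=2.1949  r=-2.6849  x^+=1.0672  v^+=-0.1031  a^+=0.1145
step 7: x_pred=1.0308  r=3.8592  x^+=2.6517  v^+=0.6064  a^+=0.7080

resid = 3.8592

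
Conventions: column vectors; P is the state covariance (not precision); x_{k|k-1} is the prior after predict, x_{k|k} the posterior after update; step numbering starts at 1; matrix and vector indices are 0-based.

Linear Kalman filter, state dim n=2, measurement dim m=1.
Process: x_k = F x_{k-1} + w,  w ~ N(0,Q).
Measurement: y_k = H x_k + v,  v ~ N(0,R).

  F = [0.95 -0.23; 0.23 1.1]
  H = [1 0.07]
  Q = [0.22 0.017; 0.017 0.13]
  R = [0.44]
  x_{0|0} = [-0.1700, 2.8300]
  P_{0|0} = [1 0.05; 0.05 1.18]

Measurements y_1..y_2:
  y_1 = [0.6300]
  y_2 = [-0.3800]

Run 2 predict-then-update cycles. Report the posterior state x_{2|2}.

step 1: x^-=[-0.8124, 3.0739]  P^-=[1.1631 -0.0134; -0.0134 1.6360]  S=[1.6092]  K=[0.7222; 0.0628]  nu=[1.2272]  x^+=[0.0739, 3.1510]  P^+=[0.3238 -0.0864; -0.0864 1.6297]
step 2: x^-=[-0.6545, 3.4831]  P^-=[0.6362 -0.4103; -0.4103 2.0753]  S=[1.0289]  K=[0.5904; -0.2576]  nu=[0.0307]  x^+=[-0.6364, 3.4752]  P^+=[0.2775 -0.2538; -0.2538 2.0070]

x_post = [-0.6364, 3.4752]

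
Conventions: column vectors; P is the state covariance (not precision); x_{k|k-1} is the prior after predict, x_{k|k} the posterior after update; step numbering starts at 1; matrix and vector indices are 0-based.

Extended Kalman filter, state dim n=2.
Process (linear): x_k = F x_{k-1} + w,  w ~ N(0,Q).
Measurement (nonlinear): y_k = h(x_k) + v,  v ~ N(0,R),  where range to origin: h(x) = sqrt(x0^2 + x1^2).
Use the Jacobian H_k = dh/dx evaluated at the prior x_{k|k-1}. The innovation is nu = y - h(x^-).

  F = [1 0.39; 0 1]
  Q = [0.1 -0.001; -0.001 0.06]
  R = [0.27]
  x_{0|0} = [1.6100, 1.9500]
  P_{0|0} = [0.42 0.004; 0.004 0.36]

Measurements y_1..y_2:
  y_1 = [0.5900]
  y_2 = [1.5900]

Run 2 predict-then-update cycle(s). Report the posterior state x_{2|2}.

step 1: x^-=[2.3705, 1.9500]  P^-=[0.5779 0.1434; 0.1434 0.4200]  H_jac=[0.7723 0.6353]  S=[0.9249]  K=[0.5810; 0.4082]  nu=[-2.4795]  x^+=[0.9298, 0.9378]  P^+=[0.2656 -0.0760; -0.0760 0.2659]
step 2: x^-=[1.2956, 0.9378]  P^-=[0.3468 0.0267; 0.0267 0.3259]  H_jac=[0.8101 0.5864]  S=[0.6350]  K=[0.4671; 0.3350]  nu=[-0.0094]  x^+=[1.2912, 0.9347]  P^+=[0.2083 -0.0726; -0.0726 0.2546]

x_post = [1.2912, 0.9347]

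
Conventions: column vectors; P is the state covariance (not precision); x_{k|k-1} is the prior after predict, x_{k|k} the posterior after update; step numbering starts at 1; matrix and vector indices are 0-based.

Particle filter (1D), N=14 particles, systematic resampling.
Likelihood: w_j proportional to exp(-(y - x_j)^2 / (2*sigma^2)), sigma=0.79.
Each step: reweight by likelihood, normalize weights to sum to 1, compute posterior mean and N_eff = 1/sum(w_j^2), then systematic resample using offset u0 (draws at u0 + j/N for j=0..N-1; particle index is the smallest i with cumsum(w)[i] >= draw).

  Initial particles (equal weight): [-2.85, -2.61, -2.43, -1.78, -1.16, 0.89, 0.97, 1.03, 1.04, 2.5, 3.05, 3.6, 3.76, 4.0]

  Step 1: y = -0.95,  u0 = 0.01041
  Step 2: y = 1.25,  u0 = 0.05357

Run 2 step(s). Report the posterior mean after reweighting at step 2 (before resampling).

post_mean = 0.8236

step 1: w=[0.0266, 0.0528, 0.0830, 0.2764, 0.4634, 0.0319, 0.0250, 0.0208, 0.0201, 0.0000, 0.0000, 0.0000, 0.0000, 0.0000]  mean=-1.3498  Neff=3.2898  idx=[0, 2, 2, 3, 3, 3, 4, 4, 4, 4, 4, 4, 4, 6]
step 2: w=[0.0000, 0.0000, 0.0000, 0.0006, 0.0006, 0.0006, 0.0095, 0.0095, 0.0095, 0.0095, 0.0095, 0.0095, 0.0095, 0.9319]  mean=0.8236  Neff=1.1508  idx=[11, 13, 13, 13, 13, 13, 13, 13, 13, 13, 13, 13, 13, 13]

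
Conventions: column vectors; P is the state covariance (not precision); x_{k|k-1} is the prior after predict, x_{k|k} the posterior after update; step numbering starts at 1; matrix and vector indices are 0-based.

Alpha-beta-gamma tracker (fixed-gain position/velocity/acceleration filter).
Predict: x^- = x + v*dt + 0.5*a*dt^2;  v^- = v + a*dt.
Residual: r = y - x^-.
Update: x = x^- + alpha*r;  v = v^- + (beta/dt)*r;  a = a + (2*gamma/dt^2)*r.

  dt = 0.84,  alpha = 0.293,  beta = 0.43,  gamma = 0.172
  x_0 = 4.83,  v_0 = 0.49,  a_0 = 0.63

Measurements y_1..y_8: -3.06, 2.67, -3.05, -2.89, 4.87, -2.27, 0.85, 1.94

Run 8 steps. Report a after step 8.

a_post = -6.4754

step 1: x_pred=5.4639  r=-8.5239  x^+=2.9664  v^+=-3.3442  a^+=-3.5256
step 2: x_pred=-1.0866  r=3.7566  x^+=0.0141  v^+=-4.3827  a^+=-1.6942
step 3: x_pred=-4.2651  r=1.2151  x^+=-3.9091  v^+=-5.1838  a^+=-1.1018
step 4: x_pred=-8.6522  r=5.7622  x^+=-6.9639  v^+=-3.1596  a^+=1.7074
step 5: x_pred=-9.0155  r=13.8855  x^+=-4.9471  v^+=5.3827  a^+=8.4770
step 6: x_pred=2.5651  r=-4.8351  x^+=1.1484  v^+=10.0283  a^+=6.1198
step 7: x_pred=11.7313  r=-10.8813  x^+=8.5431  v^+=9.5988  a^+=0.8149
step 8: x_pred=16.8935  r=-14.9535  x^+=12.5121  v^+=2.6285  a^+=-6.4754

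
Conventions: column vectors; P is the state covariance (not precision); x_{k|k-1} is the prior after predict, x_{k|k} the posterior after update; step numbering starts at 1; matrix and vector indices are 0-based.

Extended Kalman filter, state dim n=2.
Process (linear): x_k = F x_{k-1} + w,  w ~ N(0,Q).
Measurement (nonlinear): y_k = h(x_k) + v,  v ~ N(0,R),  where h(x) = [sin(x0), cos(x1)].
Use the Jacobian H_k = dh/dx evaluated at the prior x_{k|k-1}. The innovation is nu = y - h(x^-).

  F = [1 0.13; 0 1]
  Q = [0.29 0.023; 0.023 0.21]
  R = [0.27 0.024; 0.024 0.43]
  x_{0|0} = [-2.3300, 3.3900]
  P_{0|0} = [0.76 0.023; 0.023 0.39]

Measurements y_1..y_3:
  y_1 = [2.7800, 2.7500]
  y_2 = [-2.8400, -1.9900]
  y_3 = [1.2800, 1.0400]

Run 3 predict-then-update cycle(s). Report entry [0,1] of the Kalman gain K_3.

K[0,1] = -0.0188

step 1: x^-=[-1.8893, 3.3900]  P^-=[1.0626 0.0967; 0.0967 0.6000]  H_jac=[-0.3131 0.0000; 0.0000 0.2459]  S=[0.3742 0.0166; 0.0166 0.4663]  K=[-0.8929 0.0827; -0.0951 0.3198]  nu=[3.7297, 3.7193]  x^+=[-4.9119, 4.2247]  P^+=[0.7635 0.0575; 0.0575 0.5500]
step 2: x^-=[-4.3627, 4.2247]  P^-=[1.0777 0.1520; 0.1520 0.7600]  H_jac=[-0.3426 0.0000; 0.0000 0.8834]  S=[0.3965 -0.0220; -0.0220 1.0231]  K=[-0.9251 0.1113; -0.0950 0.6542]  nu=[-3.7795, -1.5214]  x^+=[-1.0357, 3.5886]  P^+=[0.7212 0.0291; 0.0291 0.3158]
step 3: x^-=[-0.5692, 3.5886]  P^-=[1.0241 0.0931; 0.0931 0.5258]  H_jac=[0.8423 0.0000; 0.0000 0.4322]  S=[0.9966 0.0579; 0.0579 0.5282]  K=[0.8667 -0.0188; 0.0540 0.4243]  nu=[1.8190, 1.9418]  x^+=[0.9707, 4.5108]  P^+=[0.2773 0.0294; 0.0294 0.4252]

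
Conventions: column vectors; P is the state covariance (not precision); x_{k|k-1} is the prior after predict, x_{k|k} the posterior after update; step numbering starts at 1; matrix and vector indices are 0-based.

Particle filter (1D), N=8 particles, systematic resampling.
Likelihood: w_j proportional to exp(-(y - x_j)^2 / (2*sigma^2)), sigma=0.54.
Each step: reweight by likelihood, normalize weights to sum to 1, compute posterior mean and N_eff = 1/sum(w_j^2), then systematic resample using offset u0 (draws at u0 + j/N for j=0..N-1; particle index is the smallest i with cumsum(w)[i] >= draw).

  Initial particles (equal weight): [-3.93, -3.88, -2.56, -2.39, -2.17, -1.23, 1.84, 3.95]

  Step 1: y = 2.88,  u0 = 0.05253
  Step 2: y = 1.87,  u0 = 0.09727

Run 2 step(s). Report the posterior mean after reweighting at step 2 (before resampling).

post_mean = 1.8413

step 1: w=[0.0000, 0.0000, 0.0000, 0.0000, 0.0000, 0.0000, 0.5271, 0.4729]  mean=2.8378  Neff=1.9941  idx=[6, 6, 6, 6, 7, 7, 7, 7]
step 2: w=[0.2498, 0.2498, 0.2498, 0.2498, 0.0002, 0.0002, 0.0002, 0.0002]  mean=1.8413  Neff=4.0048  idx=[0, 0, 1, 1, 2, 2, 3, 3]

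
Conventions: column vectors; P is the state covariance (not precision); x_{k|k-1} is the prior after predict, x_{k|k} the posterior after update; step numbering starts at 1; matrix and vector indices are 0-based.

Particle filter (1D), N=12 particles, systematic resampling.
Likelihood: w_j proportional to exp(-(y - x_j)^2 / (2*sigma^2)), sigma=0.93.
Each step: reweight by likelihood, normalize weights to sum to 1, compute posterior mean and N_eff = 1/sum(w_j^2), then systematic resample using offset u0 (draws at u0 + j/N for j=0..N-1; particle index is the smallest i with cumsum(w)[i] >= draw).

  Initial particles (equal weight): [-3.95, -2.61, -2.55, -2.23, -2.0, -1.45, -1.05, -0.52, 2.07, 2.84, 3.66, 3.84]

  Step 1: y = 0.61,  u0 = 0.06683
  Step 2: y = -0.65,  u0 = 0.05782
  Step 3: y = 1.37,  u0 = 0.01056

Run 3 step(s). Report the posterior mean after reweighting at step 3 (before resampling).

post_mean = -0.5761

step 1: w=[0.0000, 0.0022, 0.0027, 0.0082, 0.0168, 0.0743, 0.1757, 0.4132, 0.2521, 0.0488, 0.0040, 0.0021]  mean=0.1113  Neff=3.6576  idx=[5, 6, 6, 7, 7, 7, 7, 7, 8, 8, 8, 9]
step 2: w=[0.0920, 0.1214, 0.1214, 0.1319, 0.1319, 0.1319, 0.1319, 0.1319, 0.0018, 0.0018, 0.0018, 0.0001]  mean=-0.7195  Neff=8.0034  idx=[0, 1, 2, 2, 3, 4, 4, 5, 5, 6, 7, 7]
step 3: w=[0.0089, 0.0301, 0.0301, 0.0301, 0.1126, 0.1126, 0.1126, 0.1126, 0.1126, 0.1126, 0.1126, 0.1126]  mean=-0.5761  Neff=9.5938  idx=[1, 3, 4, 5, 6, 6, 7, 8, 9, 9, 10, 11]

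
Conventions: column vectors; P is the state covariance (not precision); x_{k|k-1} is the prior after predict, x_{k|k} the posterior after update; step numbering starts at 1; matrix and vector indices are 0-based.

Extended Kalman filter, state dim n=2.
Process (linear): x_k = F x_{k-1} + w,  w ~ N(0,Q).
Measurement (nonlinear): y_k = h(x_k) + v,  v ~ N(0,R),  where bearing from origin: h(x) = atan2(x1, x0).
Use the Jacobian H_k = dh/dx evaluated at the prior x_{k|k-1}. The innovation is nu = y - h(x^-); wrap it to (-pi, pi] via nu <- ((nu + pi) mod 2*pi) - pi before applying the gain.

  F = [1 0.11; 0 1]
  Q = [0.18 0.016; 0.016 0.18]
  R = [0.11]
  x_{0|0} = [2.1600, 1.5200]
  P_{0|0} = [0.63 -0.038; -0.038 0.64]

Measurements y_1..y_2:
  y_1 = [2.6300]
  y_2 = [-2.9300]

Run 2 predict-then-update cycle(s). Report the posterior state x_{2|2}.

step 1: x^-=[2.3272, 1.5200]  P^-=[0.8094 0.0484; 0.0484 0.8200]  H_jac=[-0.1967 0.3012]  S=[0.2100]  K=[-0.6889; 1.1309]  nu=[2.0514]  x^+=[0.9140, 3.8399]  P^+=[0.7097 0.2120; 0.2120 0.5515]
step 2: x^-=[1.3364, 3.8399]  P^-=[0.9430 0.2886; 0.2886 0.7315]  H_jac=[-0.2323 0.0808]  S=[0.1548]  K=[-1.2642; -0.0511]  nu=[2.1173]  x^+=[-1.3402, 3.7317]  P^+=[0.6956 0.2786; 0.2786 0.7310]

x_post = [-1.3402, 3.7317]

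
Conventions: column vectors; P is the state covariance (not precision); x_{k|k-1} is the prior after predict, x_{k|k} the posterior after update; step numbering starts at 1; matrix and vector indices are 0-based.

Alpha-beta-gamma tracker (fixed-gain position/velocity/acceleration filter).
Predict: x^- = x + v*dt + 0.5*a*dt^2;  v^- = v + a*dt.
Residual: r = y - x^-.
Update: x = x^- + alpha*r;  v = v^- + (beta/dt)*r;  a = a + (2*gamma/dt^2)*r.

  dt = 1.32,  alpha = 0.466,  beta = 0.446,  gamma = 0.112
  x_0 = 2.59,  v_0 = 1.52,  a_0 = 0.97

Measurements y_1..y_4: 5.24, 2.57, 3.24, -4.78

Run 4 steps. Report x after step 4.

x_post = 0.5482

step 1: x_pred=5.4415  r=-0.2015  x^+=5.3476  v^+=2.7323  a^+=0.9441
step 2: x_pred=9.7768  r=-7.2068  x^+=6.4184  v^+=1.5435  a^+=0.0176
step 3: x_pred=8.4712  r=-5.2312  x^+=6.0335  v^+=-0.2007  a^+=-0.6549
step 4: x_pred=5.1979  r=-9.9779  x^+=0.5482  v^+=-4.4365  a^+=-1.9377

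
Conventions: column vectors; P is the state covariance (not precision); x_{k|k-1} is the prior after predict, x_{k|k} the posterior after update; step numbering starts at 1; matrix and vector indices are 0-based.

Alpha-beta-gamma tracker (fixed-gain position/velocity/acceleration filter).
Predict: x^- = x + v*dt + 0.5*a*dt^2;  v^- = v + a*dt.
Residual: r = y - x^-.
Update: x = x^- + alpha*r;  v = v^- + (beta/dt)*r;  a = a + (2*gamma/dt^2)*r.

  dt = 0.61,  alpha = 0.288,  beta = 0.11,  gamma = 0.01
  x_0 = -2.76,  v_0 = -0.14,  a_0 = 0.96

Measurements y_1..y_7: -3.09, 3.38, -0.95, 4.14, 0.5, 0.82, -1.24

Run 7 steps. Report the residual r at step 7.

resid = -7.8640

step 1: x_pred=-2.6668  r=-0.4232  x^+=-2.7887  v^+=0.3693  a^+=0.9373
step 2: x_pred=-2.3890  r=5.7690  x^+=-0.7276  v^+=1.9813  a^+=1.2473
step 3: x_pred=0.7131  r=-1.6631  x^+=0.2341  v^+=2.4423  a^+=1.1579
step 4: x_pred=1.9394  r=2.2006  x^+=2.5732  v^+=3.5455  a^+=1.2762
step 5: x_pred=4.9733  r=-4.4733  x^+=3.6850  v^+=3.5173  a^+=1.0358
step 6: x_pred=6.0233  r=-5.2033  x^+=4.5247  v^+=3.2108  a^+=0.7561
step 7: x_pred=6.6240  r=-7.8640  x^+=4.3592  v^+=2.2540  a^+=0.3334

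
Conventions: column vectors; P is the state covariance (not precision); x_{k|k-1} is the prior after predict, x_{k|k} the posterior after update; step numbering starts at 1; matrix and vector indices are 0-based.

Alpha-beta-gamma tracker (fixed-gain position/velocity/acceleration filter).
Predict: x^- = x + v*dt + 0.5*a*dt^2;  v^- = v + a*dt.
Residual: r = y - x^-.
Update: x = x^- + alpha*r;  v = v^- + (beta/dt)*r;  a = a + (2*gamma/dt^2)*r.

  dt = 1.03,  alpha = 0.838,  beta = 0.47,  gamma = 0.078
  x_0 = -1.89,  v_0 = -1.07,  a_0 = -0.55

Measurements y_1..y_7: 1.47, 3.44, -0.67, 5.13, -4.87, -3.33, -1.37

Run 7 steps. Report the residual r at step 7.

step 1: x_pred=-3.2838  r=4.7538  x^+=0.6999  v^+=0.5327  a^+=0.1490
step 2: x_pred=1.3276  r=2.1124  x^+=3.0978  v^+=1.6501  a^+=0.4596
step 3: x_pred=5.0412  r=-5.7112  x^+=0.2552  v^+=-0.4825  a^+=-0.3802
step 4: x_pred=-0.4435  r=5.5735  x^+=4.2271  v^+=1.6691  a^+=0.4394
step 5: x_pred=6.1794  r=-11.0494  x^+=-3.0800  v^+=-2.9203  a^+=-1.1854
step 6: x_pred=-6.7167  r=3.3867  x^+=-3.8786  v^+=-2.5958  a^+=-0.6874
step 7: x_pred=-6.9170  r=5.5470  x^+=-2.2686  v^+=-0.7727  a^+=0.1283

resid = 5.5470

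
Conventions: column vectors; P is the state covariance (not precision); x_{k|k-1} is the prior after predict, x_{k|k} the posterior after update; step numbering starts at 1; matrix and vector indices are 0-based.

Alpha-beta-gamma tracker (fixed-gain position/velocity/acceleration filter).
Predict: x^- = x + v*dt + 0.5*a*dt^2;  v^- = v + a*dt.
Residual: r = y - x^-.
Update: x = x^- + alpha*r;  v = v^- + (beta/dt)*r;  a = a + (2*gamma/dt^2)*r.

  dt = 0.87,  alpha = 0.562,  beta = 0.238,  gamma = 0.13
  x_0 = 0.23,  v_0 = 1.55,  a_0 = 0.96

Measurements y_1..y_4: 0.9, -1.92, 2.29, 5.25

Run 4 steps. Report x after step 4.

step 1: x_pred=1.9418  r=-1.0418  x^+=1.3563  v^+=2.1002  a^+=0.6021
step 2: x_pred=3.4114  r=-5.3314  x^+=0.4151  v^+=1.1656  a^+=-1.2292
step 3: x_pred=0.9640  r=1.3260  x^+=1.7092  v^+=0.4589  a^+=-0.7737
step 4: x_pred=1.8156  r=3.4344  x^+=3.7457  v^+=0.7253  a^+=0.4060

x_post = 3.7457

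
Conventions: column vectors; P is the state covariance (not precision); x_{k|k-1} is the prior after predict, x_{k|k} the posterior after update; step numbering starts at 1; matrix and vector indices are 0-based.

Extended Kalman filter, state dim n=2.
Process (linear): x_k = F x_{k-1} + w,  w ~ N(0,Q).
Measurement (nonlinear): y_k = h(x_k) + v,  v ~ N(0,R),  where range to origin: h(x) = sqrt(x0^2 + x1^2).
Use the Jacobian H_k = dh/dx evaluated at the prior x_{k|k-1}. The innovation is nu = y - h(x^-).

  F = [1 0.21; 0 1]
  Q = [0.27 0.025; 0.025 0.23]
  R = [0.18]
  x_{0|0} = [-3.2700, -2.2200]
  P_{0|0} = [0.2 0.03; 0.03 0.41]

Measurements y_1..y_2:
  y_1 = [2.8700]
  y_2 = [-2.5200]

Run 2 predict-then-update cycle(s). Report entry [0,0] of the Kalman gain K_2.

step 1: x^-=[-3.7362, -2.2200]  P^-=[0.5007 0.1411; 0.1411 0.6400]  H_jac=[-0.8597 -0.5108]  S=[0.8410]  K=[-0.5975; -0.5330]  nu=[-1.4760]  x^+=[-2.8542, -1.4333]  P^+=[0.2004 -0.1267; -0.1267 0.4011]
step 2: x^-=[-3.1552, -1.4333]  P^-=[0.4349 -0.0175; -0.0175 0.6311]  H_jac=[-0.9105 -0.4136]  S=[0.6353]  K=[-0.6119; -0.3858]  nu=[-5.9855]  x^+=[0.5072, 0.8759]  P^+=[0.1970 -0.1675; -0.1675 0.5365]

K[0,0] = -0.6119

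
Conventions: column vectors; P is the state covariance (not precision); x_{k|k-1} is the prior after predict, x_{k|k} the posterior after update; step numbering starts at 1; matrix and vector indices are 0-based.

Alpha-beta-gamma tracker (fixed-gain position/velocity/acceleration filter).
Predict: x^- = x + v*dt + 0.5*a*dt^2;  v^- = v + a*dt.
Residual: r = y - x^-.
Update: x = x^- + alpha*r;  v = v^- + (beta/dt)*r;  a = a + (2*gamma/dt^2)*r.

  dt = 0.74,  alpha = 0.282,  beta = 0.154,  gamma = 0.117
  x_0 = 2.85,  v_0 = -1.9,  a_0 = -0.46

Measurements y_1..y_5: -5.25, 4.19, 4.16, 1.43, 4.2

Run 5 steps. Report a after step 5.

step 1: x_pred=1.3181  r=-6.5681  x^+=-0.5341  v^+=-3.6073  a^+=-3.2667
step 2: x_pred=-4.0979  r=8.2879  x^+=-1.7607  v^+=-4.2998  a^+=0.2749
step 3: x_pred=-4.8673  r=9.0273  x^+=-2.3216  v^+=-2.2177  a^+=4.1325
step 4: x_pred=-2.8312  r=4.2612  x^+=-1.6296  v^+=1.7271  a^+=5.9534
step 5: x_pred=1.2786  r=2.9214  x^+=2.1024  v^+=6.7406  a^+=7.2018

a_post = 7.2018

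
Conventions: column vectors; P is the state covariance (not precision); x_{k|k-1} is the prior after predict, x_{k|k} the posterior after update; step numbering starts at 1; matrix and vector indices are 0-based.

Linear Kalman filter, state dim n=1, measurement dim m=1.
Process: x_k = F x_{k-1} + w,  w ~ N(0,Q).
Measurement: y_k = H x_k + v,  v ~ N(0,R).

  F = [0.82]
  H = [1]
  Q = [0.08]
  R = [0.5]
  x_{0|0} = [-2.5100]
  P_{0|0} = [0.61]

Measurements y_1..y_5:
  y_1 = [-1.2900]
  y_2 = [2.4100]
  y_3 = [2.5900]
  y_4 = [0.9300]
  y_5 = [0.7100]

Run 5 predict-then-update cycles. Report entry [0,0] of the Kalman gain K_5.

K[0,0] = 0.2497

step 1: x^-=[-2.0582]  P^-=[0.4902]  S=[0.9902]  K=[0.4950]  nu=[0.7682]  x^+=[-1.6779]  P^+=[0.2475]
step 2: x^-=[-1.3759]  P^-=[0.2464]  S=[0.7464]  K=[0.3301]  nu=[3.7859]  x^+=[-0.1260]  P^+=[0.1651]
step 3: x^-=[-0.1033]  P^-=[0.1910]  S=[0.6910]  K=[0.2764]  nu=[2.6933]  x^+=[0.6411]  P^+=[0.1382]
step 4: x^-=[0.5257]  P^-=[0.1729]  S=[0.6729]  K=[0.2570]  nu=[0.4043]  x^+=[0.6296]  P^+=[0.1285]
step 5: x^-=[0.5163]  P^-=[0.1664]  S=[0.6664]  K=[0.2497]  nu=[0.1937]  x^+=[0.5647]  P^+=[0.1248]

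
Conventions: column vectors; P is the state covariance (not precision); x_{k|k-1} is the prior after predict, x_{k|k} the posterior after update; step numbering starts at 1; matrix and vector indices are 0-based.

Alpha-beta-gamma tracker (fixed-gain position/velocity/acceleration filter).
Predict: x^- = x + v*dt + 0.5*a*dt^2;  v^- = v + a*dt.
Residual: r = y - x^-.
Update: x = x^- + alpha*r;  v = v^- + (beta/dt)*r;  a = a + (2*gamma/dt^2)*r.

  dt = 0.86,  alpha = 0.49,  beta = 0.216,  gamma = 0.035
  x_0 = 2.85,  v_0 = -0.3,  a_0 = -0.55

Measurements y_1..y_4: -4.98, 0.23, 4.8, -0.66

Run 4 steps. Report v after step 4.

step 1: x_pred=2.3886  r=-7.3686  x^+=-1.2220  v^+=-2.6237  a^+=-1.2474
step 2: x_pred=-3.9397  r=4.1697  x^+=-1.8965  v^+=-2.6492  a^+=-0.8528
step 3: x_pred=-4.4902  r=9.2902  x^+=0.0620  v^+=-1.0492  a^+=0.0265
step 4: x_pred=-0.8306  r=0.1706  x^+=-0.7470  v^+=-0.9836  a^+=0.0427

v_post = -0.9836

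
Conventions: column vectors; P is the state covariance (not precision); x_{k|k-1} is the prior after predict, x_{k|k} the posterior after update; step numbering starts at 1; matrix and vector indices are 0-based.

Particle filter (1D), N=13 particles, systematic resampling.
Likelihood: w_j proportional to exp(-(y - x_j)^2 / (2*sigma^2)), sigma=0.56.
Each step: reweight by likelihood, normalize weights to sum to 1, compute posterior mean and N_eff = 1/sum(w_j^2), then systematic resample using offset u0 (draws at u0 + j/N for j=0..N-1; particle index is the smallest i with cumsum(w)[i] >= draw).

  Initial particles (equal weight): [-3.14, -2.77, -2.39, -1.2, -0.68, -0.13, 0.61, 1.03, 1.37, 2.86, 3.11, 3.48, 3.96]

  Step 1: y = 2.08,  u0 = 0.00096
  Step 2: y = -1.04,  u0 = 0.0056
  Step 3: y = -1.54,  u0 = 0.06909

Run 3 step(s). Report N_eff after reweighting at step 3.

N_eff = 11.1666

step 1: w=[0.0000, 0.0000, 0.0000, 0.0000, 0.0000, 0.0003, 0.0252, 0.1365, 0.3544, 0.3001, 0.1459, 0.0348, 0.0028]  mean=2.0855  Neff=3.8851  idx=[6, 7, 7, 8, 8, 8, 8, 9, 9, 9, 9, 10, 10]
step 2: w=[0.8369, 0.0693, 0.0693, 0.0061, 0.0061, 0.0061, 0.0061, 0.0000, 0.0000, 0.0000, 0.0000, 0.0000, 0.0000]  mean=0.6868  Neff=1.4080  idx=[0, 0, 0, 0, 0, 0, 0, 0, 0, 0, 0, 1, 2]
step 3: w=[0.0902, 0.0902, 0.0902, 0.0902, 0.0902, 0.0902, 0.0902, 0.0902, 0.0902, 0.0902, 0.0902, 0.0038, 0.0038]  mean=0.6132  Neff=11.1666  idx=[0, 1, 2, 3, 4, 5, 5, 6, 7, 8, 9, 10, 10]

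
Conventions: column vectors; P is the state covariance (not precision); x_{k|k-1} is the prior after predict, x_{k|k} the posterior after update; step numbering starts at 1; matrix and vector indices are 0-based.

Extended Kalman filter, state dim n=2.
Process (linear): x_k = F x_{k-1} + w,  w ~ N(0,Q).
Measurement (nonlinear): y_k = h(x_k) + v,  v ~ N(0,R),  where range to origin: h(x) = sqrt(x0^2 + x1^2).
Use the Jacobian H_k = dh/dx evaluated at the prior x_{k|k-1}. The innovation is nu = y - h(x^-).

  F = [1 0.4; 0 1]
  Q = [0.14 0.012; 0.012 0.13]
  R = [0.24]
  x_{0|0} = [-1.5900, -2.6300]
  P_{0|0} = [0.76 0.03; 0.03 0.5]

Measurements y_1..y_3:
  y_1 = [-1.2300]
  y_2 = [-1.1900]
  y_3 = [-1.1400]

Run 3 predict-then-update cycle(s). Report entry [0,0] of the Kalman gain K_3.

step 1: x^-=[-2.6420, -2.6300]  P^-=[1.0040 0.2420; 0.2420 0.6300]  H_jac=[-0.7087 -0.7055]  S=[1.2998]  K=[-0.6788; -0.4739]  nu=[-4.9579]  x^+=[0.7232, -0.2806]  P^+=[0.4051 -0.1761; -0.1761 0.3381]
step 2: x^-=[0.6110, -0.2806]  P^-=[0.4584 -0.0289; -0.0289 0.4681]  H_jac=[0.9088 -0.4173]  S=[0.7219]  K=[0.5937; -0.3069]  nu=[-1.8623]  x^+=[-0.4946, 0.2910]  P^+=[0.2039 0.1027; 0.1027 0.4001]
step 3: x^-=[-0.3782, 0.2910]  P^-=[0.4901 0.2747; 0.2747 0.5301]  H_jac=[-0.7926 0.6098]  S=[0.4794]  K=[-0.4608; 0.2201]  nu=[-1.6172]  x^+=[0.3670, -0.0649]  P^+=[0.3883 0.3233; 0.3233 0.5069]

K[0,0] = -0.4608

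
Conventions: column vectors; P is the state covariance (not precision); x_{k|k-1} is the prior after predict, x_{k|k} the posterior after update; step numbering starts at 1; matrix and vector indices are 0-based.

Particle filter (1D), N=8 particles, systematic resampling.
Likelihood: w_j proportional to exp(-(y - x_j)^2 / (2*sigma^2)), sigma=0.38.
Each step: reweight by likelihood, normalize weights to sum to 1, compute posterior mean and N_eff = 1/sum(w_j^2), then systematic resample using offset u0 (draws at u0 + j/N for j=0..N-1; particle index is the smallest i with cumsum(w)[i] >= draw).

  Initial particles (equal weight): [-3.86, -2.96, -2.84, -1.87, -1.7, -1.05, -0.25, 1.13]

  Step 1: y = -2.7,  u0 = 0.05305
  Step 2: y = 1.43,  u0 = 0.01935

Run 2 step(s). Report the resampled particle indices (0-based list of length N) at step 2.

step 1: w=[0.0051, 0.4257, 0.5027, 0.0495, 0.0169, 0.0000, 0.0000, 0.0000]  mean=-2.8289  Neff=2.2896  idx=[1, 1, 1, 1, 2, 2, 2, 2]
step 2: w=[0.0067, 0.0067, 0.0067, 0.0067, 0.2433, 0.2433, 0.2433, 0.2433]  mean=-2.8432  Neff=4.2188  idx=[2, 4, 4, 5, 6, 6, 7, 7]

resampled_idx = [2, 4, 4, 5, 6, 6, 7, 7]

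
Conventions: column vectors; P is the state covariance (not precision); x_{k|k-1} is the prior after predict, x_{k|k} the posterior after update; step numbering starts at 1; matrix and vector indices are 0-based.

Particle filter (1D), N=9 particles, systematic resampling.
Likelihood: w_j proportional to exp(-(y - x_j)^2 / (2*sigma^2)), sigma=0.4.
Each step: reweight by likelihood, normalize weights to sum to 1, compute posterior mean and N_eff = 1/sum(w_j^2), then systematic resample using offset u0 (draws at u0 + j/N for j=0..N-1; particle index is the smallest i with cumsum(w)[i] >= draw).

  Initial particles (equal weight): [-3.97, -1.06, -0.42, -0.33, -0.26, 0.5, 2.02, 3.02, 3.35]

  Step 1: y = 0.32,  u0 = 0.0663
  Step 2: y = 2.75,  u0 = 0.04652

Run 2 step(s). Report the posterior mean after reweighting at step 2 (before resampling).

post_mean = 0.5000

step 1: w=[0.0000, 0.0015, 0.1060, 0.1568, 0.2052, 0.5305, 0.0001, 0.0000, 0.0000]  mean=0.1142  Neff=2.7832  idx=[2, 3, 4, 4, 5, 5, 5, 5, 5]
step 2: w=[0.0000, 0.0000, 0.0000, 0.0000, 0.2000, 0.2000, 0.2000, 0.2000, 0.2000]  mean=0.5000  Neff=5.0000  idx=[4, 4, 5, 5, 6, 7, 7, 8, 8]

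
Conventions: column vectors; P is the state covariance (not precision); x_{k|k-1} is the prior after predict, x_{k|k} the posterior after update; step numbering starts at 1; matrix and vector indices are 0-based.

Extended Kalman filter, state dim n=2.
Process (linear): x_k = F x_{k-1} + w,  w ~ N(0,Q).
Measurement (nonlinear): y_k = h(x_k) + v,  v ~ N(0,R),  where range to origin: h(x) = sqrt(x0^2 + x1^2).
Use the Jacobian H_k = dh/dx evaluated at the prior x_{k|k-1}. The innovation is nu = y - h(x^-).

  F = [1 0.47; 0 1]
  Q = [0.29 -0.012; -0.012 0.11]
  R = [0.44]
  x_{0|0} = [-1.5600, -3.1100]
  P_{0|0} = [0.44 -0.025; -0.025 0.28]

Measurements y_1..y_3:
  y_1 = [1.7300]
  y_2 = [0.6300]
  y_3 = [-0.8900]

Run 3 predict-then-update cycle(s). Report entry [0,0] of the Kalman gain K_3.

step 1: x^-=[-3.0217, -3.1100]  P^-=[0.7684 0.0946; 0.0946 0.3900]  H_jac=[-0.6969 -0.7172]  S=[1.1083]  K=[-0.5443; -0.3119]  nu=[-2.6062]  x^+=[-1.6031, -2.2972]  P^+=[0.4400 -0.0935; -0.0935 0.2822]
step 2: x^-=[-2.6827, -2.2972]  P^-=[0.7044 0.0271; 0.0271 0.3922]  H_jac=[-0.7596 -0.6504]  S=[1.0391]  K=[-0.5319; -0.2653]  nu=[-2.9019]  x^+=[-1.1393, -1.5273]  P^+=[0.4104 -0.1195; -0.1195 0.3191]
step 3: x^-=[-1.8572, -1.5273]  P^-=[0.6586 0.0184; 0.0184 0.4291]  H_jac=[-0.7724 -0.6352]  S=[1.0241]  K=[-0.5081; -0.2800]  nu=[-3.2945]  x^+=[-0.1831, -0.6047]  P^+=[0.3942 -0.1273; -0.1273 0.3488]

K[0,0] = -0.5081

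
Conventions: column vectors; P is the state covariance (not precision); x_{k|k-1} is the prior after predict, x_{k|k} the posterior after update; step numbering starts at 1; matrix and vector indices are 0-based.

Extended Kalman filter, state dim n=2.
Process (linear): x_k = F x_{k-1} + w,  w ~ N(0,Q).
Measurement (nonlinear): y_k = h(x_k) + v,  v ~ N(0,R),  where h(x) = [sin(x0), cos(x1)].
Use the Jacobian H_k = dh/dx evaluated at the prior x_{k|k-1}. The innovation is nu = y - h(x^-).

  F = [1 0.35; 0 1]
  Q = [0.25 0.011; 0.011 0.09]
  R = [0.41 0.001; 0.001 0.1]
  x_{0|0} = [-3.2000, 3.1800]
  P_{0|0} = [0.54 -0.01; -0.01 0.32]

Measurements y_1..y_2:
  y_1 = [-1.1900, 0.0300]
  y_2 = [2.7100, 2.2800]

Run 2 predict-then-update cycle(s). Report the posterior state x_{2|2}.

x_post = [2.3019, 6.5929]

step 1: x^-=[-2.0870, 3.1800]  P^-=[0.8222 0.1130; 0.1130 0.4100]  H_jac=[-0.4936 0.0000; 0.0000 0.0384]  S=[0.6103 -0.0011; -0.0011 0.1006]  K=[-0.6649 0.0356; -0.0911 0.1555]  nu=[-0.3203, 1.0293]  x^+=[-1.8374, 3.3692]  P^+=[0.5522 0.0754; 0.0754 0.4025]
step 2: x^-=[-0.6582, 3.3692]  P^-=[0.9043 0.2272; 0.2272 0.4925]  H_jac=[0.7911 0.0000; 0.0000 0.2256]  S=[0.9759 0.0416; 0.0416 0.1251]  K=[0.7258 0.1687; 0.1485 0.8391]  nu=[3.3217, 3.2542]  x^+=[2.3019, 6.5929]  P^+=[0.3764 0.0780; 0.0780 0.3726]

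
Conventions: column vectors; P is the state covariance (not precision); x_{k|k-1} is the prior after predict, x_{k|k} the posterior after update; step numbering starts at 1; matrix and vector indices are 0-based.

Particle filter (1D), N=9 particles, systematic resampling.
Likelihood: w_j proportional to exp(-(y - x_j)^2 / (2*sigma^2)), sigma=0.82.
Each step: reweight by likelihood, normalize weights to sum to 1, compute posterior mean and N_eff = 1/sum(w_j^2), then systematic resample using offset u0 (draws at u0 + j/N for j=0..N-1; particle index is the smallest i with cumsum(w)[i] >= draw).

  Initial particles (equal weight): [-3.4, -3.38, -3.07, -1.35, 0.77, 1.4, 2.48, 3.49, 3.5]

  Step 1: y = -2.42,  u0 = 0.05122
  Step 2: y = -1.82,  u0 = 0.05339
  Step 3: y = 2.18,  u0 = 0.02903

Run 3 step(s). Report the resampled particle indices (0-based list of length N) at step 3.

step 1: w=[0.2276, 0.2342, 0.3395, 0.1984, 0.0002, 0.0000, 0.0000, 0.0000, 0.0000]  mean=-2.8755  Neff=3.8270  idx=[0, 0, 1, 1, 2, 2, 2, 3, 3]
step 2: w=[0.0477, 0.0477, 0.0500, 0.0500, 0.0955, 0.0955, 0.0955, 0.2590, 0.2590]  mean=-2.2414  Neff=5.8438  idx=[1, 3, 4, 6, 7, 7, 7, 8, 8]
step 3: w=[0.0000, 0.0000, 0.0000, 0.0000, 0.2000, 0.2000, 0.2000, 0.2000, 0.2000]  mean=-1.3500  Neff=5.0001  idx=[4, 4, 5, 5, 6, 6, 7, 8, 8]

resampled_idx = [4, 4, 5, 5, 6, 6, 7, 8, 8]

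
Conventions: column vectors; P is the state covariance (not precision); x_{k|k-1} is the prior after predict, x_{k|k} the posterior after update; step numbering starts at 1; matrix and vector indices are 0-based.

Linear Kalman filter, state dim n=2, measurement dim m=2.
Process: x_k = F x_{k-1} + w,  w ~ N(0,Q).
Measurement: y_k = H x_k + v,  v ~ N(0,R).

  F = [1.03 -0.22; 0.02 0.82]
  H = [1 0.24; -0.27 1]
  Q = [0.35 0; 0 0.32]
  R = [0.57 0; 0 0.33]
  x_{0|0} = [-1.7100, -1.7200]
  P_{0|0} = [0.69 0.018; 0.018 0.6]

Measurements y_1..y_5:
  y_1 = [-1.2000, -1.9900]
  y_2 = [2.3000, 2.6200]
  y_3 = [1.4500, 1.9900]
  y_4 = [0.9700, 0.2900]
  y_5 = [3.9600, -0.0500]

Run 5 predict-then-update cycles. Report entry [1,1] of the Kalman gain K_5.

step 1: x^-=[-1.3829, -1.4446]  P^-=[1.1029 -0.0789; -0.0789 0.7243]  S=[1.6768 -0.1977; -0.1977 1.1773]  K=[0.6210 -0.2156; 0.1340 0.6558]  nu=[0.5296, -0.9188]  x^+=[-0.8559, -1.9762]  P^+=[0.3485 0.0229; 0.0229 0.2226]
step 2: x^-=[-0.4468, -1.6376]  P^-=[0.7201 -0.0137; -0.0137 0.4706]  S=[1.3106 -0.0943; -0.0943 0.8605]  K=[0.5337 -0.1834; 0.1163 0.5639]  nu=[3.1398, 4.1370]  x^+=[0.4703, 1.0605]  P^+=[0.2993 0.0203; 0.0203 0.1916]
step 3: x^-=[0.2511, 0.8790]  P^-=[0.6676 -0.0113; -0.0113 0.4496]  S=[1.2581 -0.0830; -0.0830 0.8344]  K=[0.5168 -0.1782; 0.1133 0.5538]  nu=[0.9879, 1.1788]  x^+=[0.5515, 1.6437]  P^+=[0.2899 0.0194; 0.0194 0.1880]
step 4: x^-=[0.2065, 1.3589]  P^-=[0.6578 -0.0116; -0.0116 0.4472]  S=[1.2480 -0.0811; -0.0811 0.8314]  K=[0.5133 -0.1775; 0.1126 0.5526]  nu=[0.4374, -1.0131]  x^+=[0.6108, 0.8483]  P^+=[0.2880 0.0192; 0.0192 0.1875]
step 5: x^-=[0.4425, 0.7078]  P^-=[0.6559 -0.0118; -0.0118 0.4468]  S=[1.2460 -0.0809; -0.0809 0.8310]  K=[0.5126 -0.1774; 0.1125 0.5525]  nu=[3.3476, -0.6383]  x^+=[2.2719, 0.7317]  P^+=[0.2876 0.0191; 0.0191 0.1875]

K[1,1] = 0.5525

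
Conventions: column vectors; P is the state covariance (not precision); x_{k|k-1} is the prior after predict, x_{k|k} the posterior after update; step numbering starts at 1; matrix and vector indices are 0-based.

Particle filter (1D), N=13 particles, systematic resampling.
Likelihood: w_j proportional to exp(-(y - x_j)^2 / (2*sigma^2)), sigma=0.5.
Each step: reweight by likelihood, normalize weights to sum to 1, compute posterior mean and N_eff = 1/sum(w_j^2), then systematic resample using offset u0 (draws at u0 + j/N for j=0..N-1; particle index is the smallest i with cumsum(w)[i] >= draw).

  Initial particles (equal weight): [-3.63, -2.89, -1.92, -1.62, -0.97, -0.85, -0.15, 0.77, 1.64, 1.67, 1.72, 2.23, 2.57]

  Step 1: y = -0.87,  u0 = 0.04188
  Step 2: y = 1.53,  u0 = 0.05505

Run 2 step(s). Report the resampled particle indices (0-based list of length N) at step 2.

resampled_idx = [11, 11, 11, 11, 11, 11, 12, 12, 12, 12, 12, 12, 12]

step 1: w=[0.0000, 0.0001, 0.0397, 0.1170, 0.3534, 0.3602, 0.1278, 0.0017, 0.0000, 0.0000, 0.0000, 0.0000, 0.0000]  mean=-0.9331  Neff=3.4933  idx=[3, 3, 4, 4, 4, 4, 4, 5, 5, 5, 5, 6, 6]
step 2: w=[0.0000, 0.0000, 0.0005, 0.0005, 0.0005, 0.0005, 0.0005, 0.0017, 0.0017, 0.0017, 0.0017, 0.4953, 0.4953]  mean=-0.1569  Neff=2.0379  idx=[11, 11, 11, 11, 11, 11, 12, 12, 12, 12, 12, 12, 12]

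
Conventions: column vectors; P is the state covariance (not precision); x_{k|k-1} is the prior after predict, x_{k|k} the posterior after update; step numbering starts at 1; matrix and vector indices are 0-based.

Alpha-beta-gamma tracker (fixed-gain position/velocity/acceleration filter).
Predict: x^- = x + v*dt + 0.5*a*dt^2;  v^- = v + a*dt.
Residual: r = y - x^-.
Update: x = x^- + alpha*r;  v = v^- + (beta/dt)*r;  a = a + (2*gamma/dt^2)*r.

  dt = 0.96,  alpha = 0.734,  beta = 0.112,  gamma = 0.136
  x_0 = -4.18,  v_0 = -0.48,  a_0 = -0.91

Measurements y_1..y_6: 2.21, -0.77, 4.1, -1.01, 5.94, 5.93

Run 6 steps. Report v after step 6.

step 1: x_pred=-5.0601  r=7.2701  x^+=0.2761  v^+=-0.5054  a^+=1.2357
step 2: x_pred=0.3604  r=-1.1304  x^+=-0.4693  v^+=0.5490  a^+=0.9021
step 3: x_pred=0.4734  r=3.6266  x^+=3.1353  v^+=1.8381  a^+=1.9724
step 4: x_pred=5.8088  r=-6.8188  x^+=0.8038  v^+=2.9361  a^+=-0.0400
step 5: x_pred=3.6040  r=2.3360  x^+=5.3186  v^+=3.1702  a^+=0.6494
step 6: x_pred=8.6613  r=-2.7313  x^+=6.6565  v^+=3.4750  a^+=-0.1567

v_post = 3.4750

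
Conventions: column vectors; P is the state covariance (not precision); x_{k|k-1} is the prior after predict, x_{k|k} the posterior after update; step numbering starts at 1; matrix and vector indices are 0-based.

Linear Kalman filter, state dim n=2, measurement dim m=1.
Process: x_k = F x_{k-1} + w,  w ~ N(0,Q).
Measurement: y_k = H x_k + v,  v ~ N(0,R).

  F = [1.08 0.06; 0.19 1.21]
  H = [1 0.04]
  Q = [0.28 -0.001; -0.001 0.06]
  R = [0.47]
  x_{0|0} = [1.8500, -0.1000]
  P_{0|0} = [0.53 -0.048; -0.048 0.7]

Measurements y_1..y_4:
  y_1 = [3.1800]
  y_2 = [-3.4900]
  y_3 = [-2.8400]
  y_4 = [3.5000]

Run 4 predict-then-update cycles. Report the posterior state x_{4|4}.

step 1: x^-=[1.9920, 0.2305]  P^-=[0.8945 0.0953; 0.0953 1.0819]  S=[1.3738]  K=[0.6539; 0.1009]  nu=[1.1788]  x^+=[2.7628, 0.3494]  P^+=[0.3071 0.0047; 0.0047 1.0680]
step 2: x^-=[3.0047, 0.9477]  P^-=[0.6427 0.1457; 0.1457 1.6368]  S=[1.1270]  K=[0.5755; 0.1874]  nu=[-6.5326]  x^+=[-0.7545, -0.2766]  P^+=[0.2695 0.0242; 0.0242 1.5973]
step 3: x^-=[-0.8315, -0.4781]  P^-=[0.6032 0.2022; 0.2022 2.4194]  S=[1.0933]  K=[0.5592; 0.2734]  nu=[-1.9894]  x^+=[-1.9439, -1.0220]  P^+=[0.2614 0.0350; 0.0350 2.3377]
step 4: x^-=[-2.1607, -1.6060]  P^-=[0.5979 0.2685; 0.2685 3.5081]  S=[1.0949]  K=[0.5558; 0.3734]  nu=[5.7249]  x^+=[1.0213, 0.5315]  P^+=[0.2596 0.0413; 0.0413 3.3554]

x_post = [1.0213, 0.5315]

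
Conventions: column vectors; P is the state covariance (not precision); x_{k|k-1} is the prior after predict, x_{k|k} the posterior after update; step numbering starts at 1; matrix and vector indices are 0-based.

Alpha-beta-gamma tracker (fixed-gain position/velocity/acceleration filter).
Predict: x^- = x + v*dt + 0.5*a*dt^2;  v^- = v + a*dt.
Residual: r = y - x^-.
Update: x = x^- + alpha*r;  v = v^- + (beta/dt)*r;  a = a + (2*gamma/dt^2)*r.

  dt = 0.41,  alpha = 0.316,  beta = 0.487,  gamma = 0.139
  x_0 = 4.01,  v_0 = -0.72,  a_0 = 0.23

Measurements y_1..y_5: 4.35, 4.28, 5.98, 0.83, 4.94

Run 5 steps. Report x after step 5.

step 1: x_pred=3.7341  r=0.6159  x^+=3.9287  v^+=0.1058  a^+=1.2485
step 2: x_pred=4.0771  r=0.2029  x^+=4.1412  v^+=0.8588  a^+=1.5841
step 3: x_pred=4.6264  r=1.3536  x^+=5.0542  v^+=3.1160  a^+=3.8226
step 4: x_pred=6.6530  r=-5.8230  x^+=4.8129  v^+=-2.2333  a^+=-5.8074
step 5: x_pred=3.4092  r=1.5308  x^+=3.8929  v^+=-2.7960  a^+=-3.2757

x_post = 3.8929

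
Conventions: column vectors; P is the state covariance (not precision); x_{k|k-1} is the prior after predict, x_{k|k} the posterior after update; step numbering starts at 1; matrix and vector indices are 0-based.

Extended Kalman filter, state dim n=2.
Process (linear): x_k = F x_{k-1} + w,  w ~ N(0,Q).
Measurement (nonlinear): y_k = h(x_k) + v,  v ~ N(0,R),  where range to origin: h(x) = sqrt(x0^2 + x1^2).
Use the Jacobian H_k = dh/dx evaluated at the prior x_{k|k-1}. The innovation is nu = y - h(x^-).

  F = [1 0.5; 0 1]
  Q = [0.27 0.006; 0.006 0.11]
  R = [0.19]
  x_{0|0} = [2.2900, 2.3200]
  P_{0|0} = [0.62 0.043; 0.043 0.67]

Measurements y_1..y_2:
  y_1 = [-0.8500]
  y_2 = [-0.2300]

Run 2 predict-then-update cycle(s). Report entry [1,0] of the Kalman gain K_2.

K[1,0] = -0.3649

step 1: x^-=[3.4500, 2.3200]  P^-=[1.1005 0.3840; 0.3840 0.7800]  H_jac=[0.8298 0.5580]  S=[1.5463]  K=[0.7291; 0.4875]  nu=[-5.0075]  x^+=[-0.2012, -0.1214]  P^+=[0.2784 -0.1657; -0.1657 0.4124]
step 2: x^-=[-0.2619, -0.1214]  P^-=[0.4858 0.0465; 0.0465 0.5224]  H_jac=[-0.9073 -0.4206]  S=[0.7177]  K=[-0.6413; -0.3649]  nu=[-0.5187]  x^+=[0.0707, 0.0679]  P^+=[0.1906 -0.1215; -0.1215 0.4269]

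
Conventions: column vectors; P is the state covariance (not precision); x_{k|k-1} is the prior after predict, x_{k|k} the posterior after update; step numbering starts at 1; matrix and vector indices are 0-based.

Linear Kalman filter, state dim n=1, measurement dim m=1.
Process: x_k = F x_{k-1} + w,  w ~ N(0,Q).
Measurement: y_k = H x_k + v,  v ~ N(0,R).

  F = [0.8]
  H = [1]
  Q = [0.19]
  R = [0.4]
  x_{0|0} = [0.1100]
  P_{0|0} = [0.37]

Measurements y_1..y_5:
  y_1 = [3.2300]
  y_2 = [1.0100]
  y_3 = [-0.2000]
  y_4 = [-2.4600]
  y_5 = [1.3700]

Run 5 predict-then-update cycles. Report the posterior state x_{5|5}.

x_post = [0.2010]

step 1: x^-=[0.0880]  P^-=[0.4268]  S=[0.8268]  K=[0.5162]  nu=[3.1420]  x^+=[1.7099]  P^+=[0.2065]
step 2: x^-=[1.3679]  P^-=[0.3221]  S=[0.7221]  K=[0.4461]  nu=[-0.3579]  x^+=[1.2083]  P^+=[0.1784]
step 3: x^-=[0.9666]  P^-=[0.3042]  S=[0.7042]  K=[0.4320]  nu=[-1.1666]  x^+=[0.4627]  P^+=[0.1728]
step 4: x^-=[0.3701]  P^-=[0.3006]  S=[0.7006]  K=[0.4291]  nu=[-2.8301]  x^+=[-0.8441]  P^+=[0.1716]
step 5: x^-=[-0.6753]  P^-=[0.2998]  S=[0.6998]  K=[0.4284]  nu=[2.0453]  x^+=[0.2010]  P^+=[0.1714]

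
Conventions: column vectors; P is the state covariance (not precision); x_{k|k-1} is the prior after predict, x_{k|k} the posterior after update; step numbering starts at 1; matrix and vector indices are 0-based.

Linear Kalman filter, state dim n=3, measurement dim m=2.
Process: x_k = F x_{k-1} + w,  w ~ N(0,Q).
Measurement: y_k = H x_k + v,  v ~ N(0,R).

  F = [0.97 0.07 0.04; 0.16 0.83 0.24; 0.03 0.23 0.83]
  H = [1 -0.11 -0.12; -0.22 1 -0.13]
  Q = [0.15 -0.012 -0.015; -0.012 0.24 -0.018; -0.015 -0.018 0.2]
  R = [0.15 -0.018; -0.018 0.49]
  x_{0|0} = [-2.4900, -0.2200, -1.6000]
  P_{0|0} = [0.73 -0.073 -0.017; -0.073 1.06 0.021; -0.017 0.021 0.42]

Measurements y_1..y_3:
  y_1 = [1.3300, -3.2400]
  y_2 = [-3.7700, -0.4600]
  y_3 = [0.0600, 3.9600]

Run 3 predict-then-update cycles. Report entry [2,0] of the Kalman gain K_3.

step 1: x^-=[-2.4947, -0.9650, -1.4533]  P^-=[0.8316 0.1043 0.0085; 0.1043 1.0008 0.2803; 0.0085 0.2803 0.5522]  S=[0.9841 -0.2261; -0.2261 1.4221]  K=[0.8506 0.0791; 0.1163 0.6805; -0.0588 0.1359]  nu=[3.5442, -3.0128]  x^+=[0.2813, -2.6029, -2.0712]  P^+=[0.1412 0.0633 0.0675; 0.0633 0.3648 0.1500; 0.0675 0.1500 0.5189]
step 2: x^-=[0.0078, -2.6125, -2.3093]  P^-=[0.3002 0.1114 0.0910; 0.1114 0.6065 0.2806; 0.0910 0.2806 0.6384]  S=[0.4278 -0.0658; -0.0658 1.0051]  K=[0.6593 0.0765; 0.1103 0.5500; -0.0115 0.1760]  nu=[-4.3423, 1.8540]  x^+=[-2.7132, -2.0719, -1.9332]  P^+=[0.1150 0.0624 0.0883; 0.0624 0.3053 0.1848; 0.0883 0.1848 0.6070]
step 3: x^-=[-2.8542, -2.6178, -2.1625]  P^-=[0.2770 0.1107 0.1111; 0.1107 0.5852 0.3154; 0.1111 0.3154 0.7102]  S=[0.4016 -0.0637; -0.0637 0.9762]  K=[0.6385 0.0778; 0.1067 0.5394; 0.0104 0.2042]  nu=[2.3667, 5.6687]  x^+=[-0.9016, 0.6926, -0.9805]  P^+=[0.1137 0.0648 0.1013; 0.0648 0.3039 0.2092; 0.1013 0.2092 0.6697]

K[2,0] = 0.0104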